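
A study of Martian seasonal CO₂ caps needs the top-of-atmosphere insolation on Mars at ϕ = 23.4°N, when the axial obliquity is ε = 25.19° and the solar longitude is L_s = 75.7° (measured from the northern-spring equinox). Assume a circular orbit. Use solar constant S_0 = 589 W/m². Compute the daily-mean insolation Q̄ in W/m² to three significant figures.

Solar declination: sin δ = sin ε · sin L_s = sin 25.19° × sin 75.7° = 0.41243, so δ = +24.358°.
cos h₀ = −tan(+23.4°) tan(+24.358°) = -0.1959, h₀ = 1.7680 rad.
Bracket: h₀ sin ϕ sin δ + cos ϕ cos δ sin h₀ = 1.7680×0.39715×0.41243 + 0.91775×0.91099×0.98062 = 0.289592 + 0.819858 = 1.109450.
Q̄ = (S_0/π) × [bracket] = (589/π) × 1.109450 = 208.0 W/m².

Q̄ ≈ 208 W/m²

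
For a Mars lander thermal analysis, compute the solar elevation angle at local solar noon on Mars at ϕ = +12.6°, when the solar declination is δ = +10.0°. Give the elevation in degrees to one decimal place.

At local noon the hour angle is zero, so the zenith angle equals |ϕ − δ| = |+12.6° − (+10.000°)| = 2.600°.
Elevation = 90° − 2.600° = 87.4°.

87.4°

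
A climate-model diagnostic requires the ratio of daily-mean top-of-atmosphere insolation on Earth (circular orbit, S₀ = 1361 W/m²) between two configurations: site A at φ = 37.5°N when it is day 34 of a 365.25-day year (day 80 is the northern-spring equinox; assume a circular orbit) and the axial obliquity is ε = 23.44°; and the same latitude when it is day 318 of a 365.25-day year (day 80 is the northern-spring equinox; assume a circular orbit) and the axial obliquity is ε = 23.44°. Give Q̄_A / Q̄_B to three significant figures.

Q̄_A / Q̄_B ≈ 1.09

— Configuration A (φ=+37.5°):
Solar longitude: λ_s = 360° × (34 − 80)/365.25 = -45.339°, i.e. -45.339° + 360° = 314.661°.
sin δ = sin 23.44° × sin 314.661° = -0.28294, so δ = -16.436°.
cos H₀ = −tan(+37.5°) tan(-16.436°) = 0.2264, H₀ = 1.3425 rad.
Bracket: H₀ sin φ sin δ + cos φ cos δ sin H₀ = 1.3425×0.60876×-0.28294 + 0.79335×0.95914×0.97404 = -0.231236 + 0.741180 = 0.509944.
Q̄ = (S₀/π) × [bracket] = (1361/π) × 0.509944 = 220.92 W/m².
— Configuration B (φ=+37.5°):
Solar longitude: λ_s = 360° × (318 − 80)/365.25 = 234.579°.
sin δ = sin 23.44° × sin 234.579° = -0.32416, so δ = -18.915°.
cos H₀ = −tan(+37.5°) tan(-18.915°) = 0.2629, H₀ = 1.3047 rad.
Bracket: H₀ sin φ sin δ + cos φ cos δ sin H₀ = 1.3047×0.60876×-0.32416 + 0.79335×0.94600×0.96481 = -0.257464 + 0.724099 = 0.466635.
Q̄ = (S₀/π) × [bracket] = (1361/π) × 0.466635 = 202.16 W/m².
Ratio Q̄_A / Q̄_B = 220.92 / 202.16 = 1.093.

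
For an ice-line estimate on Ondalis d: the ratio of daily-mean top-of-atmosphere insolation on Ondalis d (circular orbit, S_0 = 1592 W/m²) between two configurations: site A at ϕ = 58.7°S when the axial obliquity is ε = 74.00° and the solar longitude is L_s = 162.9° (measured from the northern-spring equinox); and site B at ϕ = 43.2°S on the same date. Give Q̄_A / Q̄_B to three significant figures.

— Configuration A (ϕ=-58.7°):
Solar declination: sin δ = sin ε · sin L_s = sin 74.00° × sin 162.9° = 0.28265, so δ = +16.418°.
cos h₀ = −tan(-58.7°) tan(+16.418°) = 0.4846, h₀ = 1.0648 rad.
Bracket: h₀ sin ϕ sin δ + cos ϕ cos δ sin h₀ = 1.0648×-0.85446×0.28265 + 0.51952×0.95922×0.87471 = -0.257163 + 0.435898 = 0.178735.
Q̄ = (S_0/π) × [bracket] = (1592/π) × 0.178735 = 90.574 W/m².
— Configuration B (ϕ=-43.2°):
cos h₀ = −tan(-43.2°) tan(+16.418°) = 0.2767, h₀ = 1.2904 rad.
Bracket: h₀ sin ϕ sin δ + cos ϕ cos δ sin h₀ = 1.2904×-0.68455×0.28265 + 0.72897×0.95922×0.96095 = -0.249677 + 0.671937 = 0.422260.
Q̄ = (S_0/π) × [bracket] = (1592/π) × 0.422260 = 213.98 W/m².
Ratio Q̄_A / Q̄_B = 90.574 / 213.98 = 0.4233.

Q̄_A / Q̄_B ≈ 0.423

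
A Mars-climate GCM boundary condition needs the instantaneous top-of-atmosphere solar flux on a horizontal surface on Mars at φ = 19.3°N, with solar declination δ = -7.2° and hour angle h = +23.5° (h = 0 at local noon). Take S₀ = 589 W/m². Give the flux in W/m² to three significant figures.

481 W/m²

cos θ_z = sin φ sin δ + cos φ cos δ cos h = -0.041424 + 0.858697 = 0.817273.
Flux = S₀ · cos θ_z = 589 × 0.817273 = 481.4 W/m².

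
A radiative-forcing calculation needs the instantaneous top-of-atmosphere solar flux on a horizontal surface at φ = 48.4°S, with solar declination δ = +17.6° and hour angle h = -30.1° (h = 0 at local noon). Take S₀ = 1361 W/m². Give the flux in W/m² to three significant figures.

cos θ_z = sin φ sin δ + cos φ cos δ cos h = -0.226112 + 0.547510 = 0.321398.
Flux = S₀ · cos θ_z = 1361 × 0.321398 = 437.4 W/m².

437 W/m²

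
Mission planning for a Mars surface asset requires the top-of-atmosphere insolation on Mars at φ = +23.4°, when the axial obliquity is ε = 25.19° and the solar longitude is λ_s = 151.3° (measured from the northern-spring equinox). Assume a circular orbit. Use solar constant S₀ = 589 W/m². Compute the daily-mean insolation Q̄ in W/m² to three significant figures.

Solar declination: sin δ = sin ε · sin λ_s = sin 25.19° × sin 151.3° = 0.20439, so δ = +11.794°.
cos H₀ = −tan(+23.4°) tan(+11.794°) = -0.0904, H₀ = 1.6613 rad.
Bracket: H₀ sin φ sin δ + cos φ cos δ sin H₀ = 1.6613×0.39715×0.20439 + 0.91775×0.97889×0.99591 = 0.134854 + 0.894702 = 1.029556.
Q̄ = (S₀/π) × [bracket] = (589/π) × 1.029556 = 193.0 W/m².

Q̄ ≈ 193 W/m²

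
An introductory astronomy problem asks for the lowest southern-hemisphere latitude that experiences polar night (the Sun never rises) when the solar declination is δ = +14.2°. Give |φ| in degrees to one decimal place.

Polar night requires cos H₀ = −tan φ tan δ ≥ 1, i.e. tan φ tan δ ≤ −1.
The boundary is |tan φ| · |tan δ| = 1, so |φ| = 90° − |δ| = 90° − 14.2° = 75.8° in the southern hemisphere.

|φ| = 75.8°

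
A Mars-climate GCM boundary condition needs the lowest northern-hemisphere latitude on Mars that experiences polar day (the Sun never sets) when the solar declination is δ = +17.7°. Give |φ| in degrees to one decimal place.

Polar day requires cos H₀ = −tan φ tan δ ≤ −1, i.e. tan φ tan δ ≥ 1.
The boundary is |tan φ| · |tan δ| = 1, so |φ| = 90° − |δ| = 90° − 17.7° = 72.3° in the northern hemisphere.

|φ| = 72.3°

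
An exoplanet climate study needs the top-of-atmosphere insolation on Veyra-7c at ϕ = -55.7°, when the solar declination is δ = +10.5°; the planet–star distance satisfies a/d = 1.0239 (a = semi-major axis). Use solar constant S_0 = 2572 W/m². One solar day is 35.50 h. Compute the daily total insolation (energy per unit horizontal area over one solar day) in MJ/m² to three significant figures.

cos h₀ = −tan(-55.7°) tan(+10.500°) = 0.2717, h₀ = 1.2956 rad.
Bracket: h₀ sin ϕ sin δ + cos ϕ cos δ sin h₀ = 1.2956×-0.82610×0.18224 + 0.56353×0.98325×0.96238 = -0.195051 + 0.533246 = 0.338195.
Inverse-square distance factor (a/d)² = 1.0239² = 1.048371.
Q̄ = (S_0/π) × 1.048371 × [bracket] = (2572/π) × 1.048371 × 0.338195 = 290.27 W/m².
Daily total = Q̄ × 35.50 h × 3600 s/h = 290.27 × 35.50 × 3600 / 10⁶ = 37.10 MJ/m².

37.1 MJ/m²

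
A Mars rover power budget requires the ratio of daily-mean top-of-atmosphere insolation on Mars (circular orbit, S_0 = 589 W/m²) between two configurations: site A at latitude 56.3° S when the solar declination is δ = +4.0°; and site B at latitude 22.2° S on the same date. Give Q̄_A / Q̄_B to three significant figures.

Q̄_A / Q̄_B ≈ 0.527

— Configuration A (ϕ=-56.3°):
cos h₀ = −tan(-56.3°) tan(+4.000°) = 0.1049, h₀ = 1.4658 rad.
Bracket: h₀ sin ϕ sin δ + cos ϕ cos δ sin h₀ = 1.4658×-0.83195×0.06976 + 0.55484×0.99756×0.99449 = -0.085070 + 0.550436 = 0.465366.
Q̄ = (S_0/π) × [bracket] = (589/π) × 0.465366 = 87.249 W/m².
— Configuration B (ϕ=-22.2°):
cos h₀ = −tan(-22.2°) tan(+4.000°) = 0.0285, h₀ = 1.5423 rad.
Bracket: h₀ sin ϕ sin δ + cos ϕ cos δ sin h₀ = 1.5423×-0.37784×0.06976 + 0.92587×0.99756×0.99959 = -0.040652 + 0.923232 = 0.882580.
Q̄ = (S_0/π) × [bracket] = (589/π) × 0.882580 = 165.47 W/m².
Ratio Q̄_A / Q̄_B = 87.249 / 165.47 = 0.5273.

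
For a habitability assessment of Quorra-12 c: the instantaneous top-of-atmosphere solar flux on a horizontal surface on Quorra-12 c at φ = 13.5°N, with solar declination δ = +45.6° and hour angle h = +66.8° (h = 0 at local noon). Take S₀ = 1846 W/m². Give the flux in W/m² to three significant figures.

cos θ_z = sin φ sin δ + cos φ cos δ cos h = 0.166790 + 0.268011 = 0.434801.
Flux = S₀ · cos θ_z = 1846 × 0.434801 = 802.6 W/m².

803 W/m²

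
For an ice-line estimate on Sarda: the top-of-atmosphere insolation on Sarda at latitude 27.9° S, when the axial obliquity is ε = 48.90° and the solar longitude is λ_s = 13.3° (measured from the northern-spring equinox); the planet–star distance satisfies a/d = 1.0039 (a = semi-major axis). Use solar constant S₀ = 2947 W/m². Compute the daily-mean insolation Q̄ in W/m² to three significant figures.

Solar declination: sin δ = sin ε · sin λ_s = sin 48.90° × sin 13.3° = 0.17336, so δ = +9.983°.
cos H₀ = −tan(-27.9°) tan(+9.983°) = 0.0932, H₀ = 1.4775 rad.
Bracket: H₀ sin φ sin δ + cos φ cos δ sin H₀ = 1.4775×-0.46793×0.17336 + 0.88377×0.98486×0.99565 = -0.119855 + 0.866604 = 0.746749.
Inverse-square distance factor (a/d)² = 1.0039² = 1.007815.
Q̄ = (S₀/π) × 1.007815 × [bracket] = (2947/π) × 1.007815 × 0.746749 = 706.0 W/m².

Q̄ ≈ 706 W/m²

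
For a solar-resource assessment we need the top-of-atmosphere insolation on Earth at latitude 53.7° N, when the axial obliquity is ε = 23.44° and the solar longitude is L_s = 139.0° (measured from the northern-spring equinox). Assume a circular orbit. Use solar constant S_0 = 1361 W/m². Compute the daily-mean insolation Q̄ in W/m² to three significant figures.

Q̄ ≈ 408 W/m²

Solar declination: sin δ = sin ε · sin L_s = sin 23.44° × sin 139.0° = 0.26097, so δ = +15.128°.
cos h₀ = −tan(+53.7°) tan(+15.128°) = -0.3680, h₀ = 1.9477 rad.
Bracket: h₀ sin ϕ sin δ + cos ϕ cos δ sin h₀ = 1.9477×0.80593×0.26097 + 0.59201×0.96535×0.92982 = 0.409647 + 0.531389 = 0.941036.
Q̄ = (S_0/π) × [bracket] = (1361/π) × 0.941036 = 407.7 W/m².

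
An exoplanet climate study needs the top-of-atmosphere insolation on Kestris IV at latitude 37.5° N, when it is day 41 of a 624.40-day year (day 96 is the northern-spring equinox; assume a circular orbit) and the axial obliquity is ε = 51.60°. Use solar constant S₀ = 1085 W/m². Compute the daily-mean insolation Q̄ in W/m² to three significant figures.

Solar longitude: λ_s = 360° × (41 − 96)/624.40 = -31.710°, i.e. -31.710° + 360° = 328.290°.
sin δ = sin 51.60° × sin 328.290° = -0.41193, so δ = -24.326°.
cos H₀ = −tan(+37.5°) tan(-24.326°) = 0.3469, H₀ = 1.2166 rad.
Bracket: H₀ sin φ sin δ + cos φ cos δ sin H₀ = 1.2166×0.60876×-0.41193 + 0.79335×0.91122×0.93791 = -0.305083 + 0.678031 = 0.372948.
Q̄ = (S₀/π) × [bracket] = (1085/π) × 0.372948 = 128.8 W/m².

Q̄ ≈ 129 W/m²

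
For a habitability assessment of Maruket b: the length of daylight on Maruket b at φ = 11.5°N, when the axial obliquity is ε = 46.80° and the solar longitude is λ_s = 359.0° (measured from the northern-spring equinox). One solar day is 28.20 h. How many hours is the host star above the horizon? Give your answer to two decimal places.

14.08 h

Solar declination: sin δ = sin ε · sin λ_s = sin 46.80° × sin 359.0° = -0.01272, so δ = -0.729°.
cos H₀ = −tan φ · tan δ = −tan(+11.5°) × tan(-0.729°) = 0.0026, so H₀ = 1.5682 rad = 89.85°.
Daylight = 2H₀/(2π) × 28.20 h = (1.5682/π) × 28.20 = 14.08 h.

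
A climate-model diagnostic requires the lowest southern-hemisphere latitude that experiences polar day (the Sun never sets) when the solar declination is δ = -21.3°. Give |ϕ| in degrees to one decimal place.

Polar day requires cos h₀ = −tan ϕ tan δ ≤ −1, i.e. tan ϕ tan δ ≥ 1.
The boundary is |tan ϕ| · |tan δ| = 1, so |ϕ| = 90° − |δ| = 90° − 21.3° = 68.7° in the southern hemisphere.

|ϕ| = 68.7°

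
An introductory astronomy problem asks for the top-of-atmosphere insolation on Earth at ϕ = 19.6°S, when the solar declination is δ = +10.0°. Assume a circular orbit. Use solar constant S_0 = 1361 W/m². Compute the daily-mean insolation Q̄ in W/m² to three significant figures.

cos h₀ = −tan(-19.6°) tan(+10.000°) = 0.0628, h₀ = 1.5080 rad.
Bracket: h₀ sin ϕ sin δ + cos ϕ cos δ sin h₀ = 1.5080×-0.33545×0.17365 + 0.94206×0.98481×0.99803 = -0.087842 + 0.925922 = 0.838080.
Q̄ = (S_0/π) × [bracket] = (1361/π) × 0.838080 = 363.1 W/m².

Q̄ ≈ 363 W/m²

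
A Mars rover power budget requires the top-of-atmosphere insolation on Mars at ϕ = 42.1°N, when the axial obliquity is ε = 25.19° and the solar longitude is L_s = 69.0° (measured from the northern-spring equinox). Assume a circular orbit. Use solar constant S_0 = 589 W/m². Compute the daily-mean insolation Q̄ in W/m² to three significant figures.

Q̄ ≈ 216 W/m²

Solar declination: sin δ = sin ε · sin L_s = sin 25.19° × sin 69.0° = 0.39735, so δ = +23.413°.
cos h₀ = −tan(+42.1°) tan(+23.413°) = -0.3912, h₀ = 1.9728 rad.
Bracket: h₀ sin ϕ sin δ + cos ϕ cos δ sin h₀ = 1.9728×0.67043×0.39735 + 0.74198×0.91767×0.92029 = 0.525545 + 0.626619 = 1.152164.
Q̄ = (S_0/π) × [bracket] = (589/π) × 1.152164 = 216.0 W/m².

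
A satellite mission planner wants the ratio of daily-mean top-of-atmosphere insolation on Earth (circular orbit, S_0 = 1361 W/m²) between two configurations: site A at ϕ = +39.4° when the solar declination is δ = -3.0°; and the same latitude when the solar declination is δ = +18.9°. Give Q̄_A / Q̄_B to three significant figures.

Q̄_A / Q̄_B ≈ 0.665

— Configuration A (ϕ=+39.4°):
cos h₀ = −tan(+39.4°) tan(-3.000°) = 0.0430, h₀ = 1.5277 rad.
Bracket: h₀ sin ϕ sin δ + cos ϕ cos δ sin h₀ = 1.5277×0.63473×-0.05234 + 0.77273×0.99863×0.99907 = -0.050753 + 0.770954 = 0.720201.
Q̄ = (S_0/π) × [bracket] = (1361/π) × 0.720201 = 312.01 W/m².
— Configuration B (ϕ=+39.4°):
cos h₀ = −tan(+39.4°) tan(+18.900°) = -0.2812, h₀ = 1.8559 rad.
Bracket: h₀ sin ϕ sin δ + cos ϕ cos δ sin h₀ = 1.8559×0.63473×0.32392 + 0.77273×0.94609×0.95964 = 0.381576 + 0.701566 = 1.083142.
Q̄ = (S_0/π) × [bracket] = (1361/π) × 1.083142 = 469.24 W/m².
Ratio Q̄_A / Q̄_B = 312.01 / 469.24 = 0.6649.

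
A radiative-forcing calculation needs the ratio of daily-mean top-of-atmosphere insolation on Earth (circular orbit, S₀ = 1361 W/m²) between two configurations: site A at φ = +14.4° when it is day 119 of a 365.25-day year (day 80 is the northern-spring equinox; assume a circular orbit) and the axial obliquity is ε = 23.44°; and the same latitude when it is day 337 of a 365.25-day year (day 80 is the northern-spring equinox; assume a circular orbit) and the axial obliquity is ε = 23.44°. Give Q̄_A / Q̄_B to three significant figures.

Q̄_A / Q̄_B ≈ 1.38

— Configuration A (φ=+14.4°):
Solar longitude: λ_s = 360° × (119 − 80)/365.25 = 38.439°.
sin δ = sin 23.44° × sin 38.439° = 0.24730, so δ = +14.318°.
cos H₀ = −tan(+14.4°) tan(+14.318°) = -0.0655, H₀ = 1.6364 rad.
Bracket: H₀ sin φ sin δ + cos φ cos δ sin H₀ = 1.6364×0.24869×0.24730 + 0.96858×0.96894×0.99785 = 0.100640 + 0.936478 = 1.037118.
Q̄ = (S₀/π) × [bracket] = (1361/π) × 1.037118 = 449.30 W/m².
— Configuration B (φ=+14.4°):
Solar longitude: λ_s = 360° × (337 − 80)/365.25 = 253.306°.
sin δ = sin 23.44° × sin 253.306° = -0.38102, so δ = -22.397°.
cos H₀ = −tan(+14.4°) tan(-22.397°) = 0.1058, H₀ = 1.4648 rad.
Bracket: H₀ sin φ sin δ + cos φ cos δ sin H₀ = 1.4648×0.24869×-0.38102 + 0.96858×0.92457×0.99439 = -0.138798 + 0.890496 = 0.751698.
Q̄ = (S₀/π) × [bracket] = (1361/π) × 0.751698 = 325.65 W/m².
Ratio Q̄_A / Q̄_B = 449.30 / 325.65 = 1.380.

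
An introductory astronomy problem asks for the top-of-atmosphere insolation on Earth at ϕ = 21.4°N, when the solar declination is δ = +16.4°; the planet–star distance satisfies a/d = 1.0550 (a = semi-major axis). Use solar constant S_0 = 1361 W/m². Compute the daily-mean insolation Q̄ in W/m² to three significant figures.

Q̄ ≈ 512 W/m²

cos h₀ = −tan(+21.4°) tan(+16.400°) = -0.1153, h₀ = 1.6864 rad.
Bracket: h₀ sin ϕ sin δ + cos ϕ cos δ sin h₀ = 1.6864×0.36488×0.28234 + 0.93106×0.95931×0.99333 = 0.173733 + 0.887218 = 1.060951.
Inverse-square distance factor (a/d)² = 1.0550² = 1.113025.
Q̄ = (S_0/π) × 1.113025 × [bracket] = (1361/π) × 1.113025 × 1.060951 = 511.6 W/m².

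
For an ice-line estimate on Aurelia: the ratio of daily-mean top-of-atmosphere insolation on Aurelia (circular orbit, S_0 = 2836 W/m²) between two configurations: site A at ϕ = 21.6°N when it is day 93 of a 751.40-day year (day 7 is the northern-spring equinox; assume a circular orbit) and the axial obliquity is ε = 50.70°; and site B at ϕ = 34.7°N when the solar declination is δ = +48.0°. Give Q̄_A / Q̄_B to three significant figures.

Q̄_A / Q̄_B ≈ 0.805

— Configuration A (ϕ=+21.6°):
Solar longitude: L_s = 360° × (93 − 7)/751.40 = 41.203°.
sin δ = sin 50.70° × sin 41.203° = 0.50975, so δ = +30.647°.
cos h₀ = −tan(+21.6°) tan(+30.647°) = -0.2346, h₀ = 1.8076 rad.
Bracket: h₀ sin ϕ sin δ + cos ϕ cos δ sin h₀ = 1.8076×0.36812×0.50975 + 0.92978×0.86032×0.97209 = 0.339195 + 0.777583 = 1.116778.
Q̄ = (S_0/π) × [bracket] = (2836/π) × 1.116778 = 1008.1 W/m².
— Configuration B (ϕ=+34.7°):
cos h₀ = −tan(+34.7°) tan(+48.000°) = -0.7690, h₀ = 2.4481 rad.
Bracket: h₀ sin ϕ sin δ + cos ϕ cos δ sin h₀ = 2.4481×0.56928×0.74314 + 0.82214×0.66913×0.63922 = 1.035680 + 0.351647 = 1.387327.
Q̄ = (S_0/π) × [bracket] = (2836/π) × 1.387327 = 1252.4 W/m².
Ratio Q̄_A / Q̄_B = 1008.1 / 1252.4 = 0.8049.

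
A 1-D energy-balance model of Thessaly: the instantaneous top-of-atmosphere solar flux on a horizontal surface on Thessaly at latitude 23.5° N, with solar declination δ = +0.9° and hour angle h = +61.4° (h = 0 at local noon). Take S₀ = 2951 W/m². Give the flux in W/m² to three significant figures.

cos θ_z = sin φ sin δ + cos φ cos δ cos h = 0.006263 + 0.438935 = 0.445198.
Flux = S₀ · cos θ_z = 2951 × 0.445198 = 1314 W/m².

1.31e+03 W/m²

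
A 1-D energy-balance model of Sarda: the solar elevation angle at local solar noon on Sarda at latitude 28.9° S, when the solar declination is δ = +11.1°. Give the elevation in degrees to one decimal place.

50.0°

At local noon the hour angle is zero, so the zenith angle equals |φ − δ| = |-28.9° − (+11.100°)| = 40.000°.
Elevation = 90° − 40.000° = 50.0°.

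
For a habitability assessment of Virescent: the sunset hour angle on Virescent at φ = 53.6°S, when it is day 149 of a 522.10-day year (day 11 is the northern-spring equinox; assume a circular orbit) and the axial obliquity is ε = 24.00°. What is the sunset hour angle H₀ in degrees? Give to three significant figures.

H₀ = 53.1°

Solar longitude: λ_s = 360° × (149 − 11)/522.10 = 95.154°.
sin δ = sin 24.00° × sin 95.154° = 0.40509, so δ = +23.897°.
cos H₀ = −tan φ · tan δ = −tan(-53.6°) × tan(+23.897°) = 0.6010, so H₀ = 0.9261 rad = 53.06°.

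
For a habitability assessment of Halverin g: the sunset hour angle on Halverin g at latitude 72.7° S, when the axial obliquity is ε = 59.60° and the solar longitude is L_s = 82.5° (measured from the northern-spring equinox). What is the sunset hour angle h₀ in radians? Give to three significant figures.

Solar declination: sin δ = sin ε · sin L_s = sin 59.60° × sin 82.5° = 0.85513, so δ = +58.775°.
cos h₀ = −tan ϕ · tan δ = 5.2961 ≥ 1, so the host star never rises (polar night) and h₀ = 0.

h₀ = 0.00 rad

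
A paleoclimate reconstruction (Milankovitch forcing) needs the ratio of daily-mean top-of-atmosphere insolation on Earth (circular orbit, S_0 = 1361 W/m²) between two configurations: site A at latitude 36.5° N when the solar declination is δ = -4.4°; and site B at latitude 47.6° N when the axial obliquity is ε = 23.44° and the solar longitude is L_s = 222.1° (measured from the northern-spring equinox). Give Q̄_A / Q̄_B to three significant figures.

Q̄_A / Q̄_B ≈ 1.97

— Configuration A (ϕ=+36.5°):
cos h₀ = −tan(+36.5°) tan(-4.400°) = 0.0569, h₀ = 1.5138 rad.
Bracket: h₀ sin ϕ sin δ + cos ϕ cos δ sin h₀ = 1.5138×0.59482×-0.07672 + 0.80386×0.99705×0.99838 = -0.069082 + 0.800190 = 0.731108.
Q̄ = (S_0/π) × [bracket] = (1361/π) × 0.731108 = 316.73 W/m².
— Configuration B (ϕ=+47.6°):
Solar declination: sin δ = sin ε · sin L_s = sin 23.44° × sin 222.1° = -0.26669, so δ = -15.467°.
cos h₀ = −tan(+47.6°) tan(-15.467°) = 0.3030, h₀ = 1.2629 rad.
Bracket: h₀ sin ϕ sin δ + cos ϕ cos δ sin h₀ = 1.2629×0.73846×-0.26669 + 0.67430×0.96378×0.95298 = -0.248715 + 0.619320 = 0.370605.
Q̄ = (S_0/π) × [bracket] = (1361/π) × 0.370605 = 160.55 W/m².
Ratio Q̄_A / Q̄_B = 316.73 / 160.55 = 1.973.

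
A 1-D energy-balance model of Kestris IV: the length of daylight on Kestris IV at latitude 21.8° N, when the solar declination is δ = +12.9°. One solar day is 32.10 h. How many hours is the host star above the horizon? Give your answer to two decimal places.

16.99 h

cos H₀ = −tan φ · tan δ = −tan(+21.8°) × tan(+12.900°) = -0.0916, so H₀ = 1.6625 rad = 95.26°.
Daylight = 2H₀/(2π) × 32.10 h = (1.6625/π) × 32.10 = 16.99 h.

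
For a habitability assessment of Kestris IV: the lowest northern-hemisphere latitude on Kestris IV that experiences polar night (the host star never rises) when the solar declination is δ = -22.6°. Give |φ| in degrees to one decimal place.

Polar night requires cos H₀ = −tan φ tan δ ≥ 1, i.e. tan φ tan δ ≤ −1.
The boundary is |tan φ| · |tan δ| = 1, so |φ| = 90° − |δ| = 90° − 22.6° = 67.4° in the northern hemisphere.

|φ| = 67.4°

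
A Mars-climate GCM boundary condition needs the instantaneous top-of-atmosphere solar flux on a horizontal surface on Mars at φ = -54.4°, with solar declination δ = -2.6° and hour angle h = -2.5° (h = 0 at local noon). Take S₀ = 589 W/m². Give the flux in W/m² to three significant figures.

cos θ_z = sin φ sin δ + cos φ cos δ cos h = 0.036885 + 0.580970 = 0.617855.
Flux = S₀ · cos θ_z = 589 × 0.617855 = 363.9 W/m².

364 W/m²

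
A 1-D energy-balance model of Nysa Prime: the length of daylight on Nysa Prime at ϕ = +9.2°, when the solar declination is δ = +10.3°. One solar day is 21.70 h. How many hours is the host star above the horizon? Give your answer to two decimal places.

cos h₀ = −tan ϕ · tan δ = −tan(+9.2°) × tan(+10.300°) = -0.0294, so h₀ = 1.6002 rad = 91.69°.
Daylight = 2h₀/(2π) × 21.70 h = (1.6002/π) × 21.70 = 11.05 h.

11.05 h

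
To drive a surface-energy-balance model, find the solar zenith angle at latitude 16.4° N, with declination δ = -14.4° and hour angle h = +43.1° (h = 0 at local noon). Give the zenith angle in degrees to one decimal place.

cos θ_z = sin φ sin δ + cos φ cos δ cos h = -0.070215 + 0.678449 = 0.608234.
θ_z = arccos(0.608234) = 52.5°.

θ_z = 52.5°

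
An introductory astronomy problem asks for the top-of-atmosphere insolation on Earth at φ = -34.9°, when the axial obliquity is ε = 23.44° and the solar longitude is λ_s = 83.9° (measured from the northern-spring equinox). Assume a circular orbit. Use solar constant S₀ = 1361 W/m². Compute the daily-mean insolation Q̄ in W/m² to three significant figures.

Solar declination: sin δ = sin ε · sin λ_s = sin 23.44° × sin 83.9° = 0.39554, so δ = +23.299°.
cos H₀ = −tan(-34.9°) tan(+23.299°) = 0.3004, H₀ = 1.2657 rad.
Bracket: H₀ sin φ sin δ + cos φ cos δ sin H₀ = 1.2657×-0.57215×0.39554 + 0.82015×0.91845×0.95380 = -0.286438 + 0.718466 = 0.432028.
Q̄ = (S₀/π) × [bracket] = (1361/π) × 0.432028 = 187.2 W/m².

Q̄ ≈ 187 W/m²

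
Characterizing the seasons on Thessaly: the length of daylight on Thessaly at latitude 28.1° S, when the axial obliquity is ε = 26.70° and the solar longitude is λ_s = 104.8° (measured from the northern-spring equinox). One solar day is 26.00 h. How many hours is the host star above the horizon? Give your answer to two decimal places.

10.84 h

Solar declination: sin δ = sin ε · sin λ_s = sin 26.70° × sin 104.8° = 0.43441, so δ = +25.748°.
cos H₀ = −tan φ · tan δ = −tan(-28.1°) × tan(+25.748°) = 0.2575, so H₀ = 1.3103 rad = 75.08°.
Daylight = 2H₀/(2π) × 26.00 h = (1.3103/π) × 26.00 = 10.84 h.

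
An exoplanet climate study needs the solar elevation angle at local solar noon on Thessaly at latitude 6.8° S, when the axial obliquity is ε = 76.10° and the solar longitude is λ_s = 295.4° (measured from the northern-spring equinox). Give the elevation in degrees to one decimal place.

35.5°

Solar declination: sin δ = sin ε · sin λ_s = sin 76.10° × sin 295.4° = -0.87688, so δ = -61.269°.
At local noon the hour angle is zero, so the zenith angle equals |φ − δ| = |-6.8° − (-61.269°)| = 54.469°.
Elevation = 90° − 54.469° = 35.5°.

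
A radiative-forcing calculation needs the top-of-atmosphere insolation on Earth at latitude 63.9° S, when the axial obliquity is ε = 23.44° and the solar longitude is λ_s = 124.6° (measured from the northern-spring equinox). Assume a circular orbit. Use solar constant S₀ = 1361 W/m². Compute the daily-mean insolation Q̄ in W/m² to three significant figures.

Q̄ ≈ 27.3 W/m²

Solar declination: sin δ = sin ε · sin λ_s = sin 23.44° × sin 124.6° = 0.32743, so δ = +19.113°.
cos H₀ = −tan(-63.9°) tan(+19.113°) = 0.7074, H₀ = 0.7850 rad.
Bracket: H₀ sin φ sin δ + cos φ cos δ sin H₀ = 0.7850×-0.89803×0.32743 + 0.43994×0.94487×0.70684 = -0.230823 + 0.293824 = 0.063001.
Q̄ = (S₀/π) × [bracket] = (1361/π) × 0.063001 = 27.29 W/m².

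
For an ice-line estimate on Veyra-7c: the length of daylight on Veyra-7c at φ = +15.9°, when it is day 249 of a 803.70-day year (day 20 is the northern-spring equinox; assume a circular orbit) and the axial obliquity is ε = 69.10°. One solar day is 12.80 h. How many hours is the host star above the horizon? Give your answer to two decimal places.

Solar longitude: λ_s = 360° × (249 − 20)/803.70 = 102.576°.
sin δ = sin 69.10° × sin 102.576° = 0.91179, so δ = +65.754°.
cos H₀ = −tan φ · tan δ = −tan(+15.9°) × tan(+65.754°) = -0.6325, so H₀ = 2.2556 rad = 129.23°.
Daylight = 2H₀/(2π) × 12.80 h = (2.2556/π) × 12.80 = 9.19 h.

9.19 h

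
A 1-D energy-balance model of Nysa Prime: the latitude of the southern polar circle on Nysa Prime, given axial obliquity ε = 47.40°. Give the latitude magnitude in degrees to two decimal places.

The polar circle is the lowest latitude that experiences at least one full rotation of continuous darkness at the northern-summer solstice; it lies at |ϕ| = 90° − ε = 90° − 47.40° = 42.60°.

42.60°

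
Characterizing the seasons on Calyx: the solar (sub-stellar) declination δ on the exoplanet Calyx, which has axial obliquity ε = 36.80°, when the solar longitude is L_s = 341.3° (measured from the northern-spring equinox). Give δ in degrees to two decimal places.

δ = -11.07°

sin δ = sin ε · sin L_s = sin 36.80° × sin 341.3° = -0.192055.
δ = arcsin(-0.192055) = -11.07°.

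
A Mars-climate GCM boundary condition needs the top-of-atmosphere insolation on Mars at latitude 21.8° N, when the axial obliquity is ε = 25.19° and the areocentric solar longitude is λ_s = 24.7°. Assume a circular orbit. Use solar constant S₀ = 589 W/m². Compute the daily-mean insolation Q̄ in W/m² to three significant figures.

Q̄ ≈ 191 W/m²

sin δ = sin 25.19° × sin 24.7° = 0.17785, so δ = +10.245°.
cos H₀ = −tan(+21.8°) tan(+10.245°) = -0.0723, H₀ = 1.6431 rad.
Bracket: H₀ sin φ sin δ + cos φ cos δ sin H₀ = 1.6431×0.37137×0.17785 + 0.92849×0.98406×0.99738 = 0.108524 + 0.911296 = 1.019820.
Q̄ = (S₀/π) × [bracket] = (589/π) × 1.019820 = 191.2 W/m².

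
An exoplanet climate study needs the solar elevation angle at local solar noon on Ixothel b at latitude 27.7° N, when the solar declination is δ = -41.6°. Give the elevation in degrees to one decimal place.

20.7°

At local noon the hour angle is zero, so the zenith angle equals |ϕ − δ| = |+27.7° − (-41.600°)| = 69.300°.
Elevation = 90° − 69.300° = 20.7°.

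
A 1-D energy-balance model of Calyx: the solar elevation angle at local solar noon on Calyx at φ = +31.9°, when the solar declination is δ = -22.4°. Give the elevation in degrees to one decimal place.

35.7°

At local noon the hour angle is zero, so the zenith angle equals |φ − δ| = |+31.9° − (-22.400°)| = 54.300°.
Elevation = 90° − 54.300° = 35.7°.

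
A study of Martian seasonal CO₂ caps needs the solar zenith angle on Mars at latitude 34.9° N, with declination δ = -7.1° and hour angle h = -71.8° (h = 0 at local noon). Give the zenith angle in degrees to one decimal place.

cos θ_z = sin ϕ sin δ + cos ϕ cos δ cos h = -0.070718 + 0.254198 = 0.183480.
θ_z = arccos(0.183480) = 79.4°.

θ_z = 79.4°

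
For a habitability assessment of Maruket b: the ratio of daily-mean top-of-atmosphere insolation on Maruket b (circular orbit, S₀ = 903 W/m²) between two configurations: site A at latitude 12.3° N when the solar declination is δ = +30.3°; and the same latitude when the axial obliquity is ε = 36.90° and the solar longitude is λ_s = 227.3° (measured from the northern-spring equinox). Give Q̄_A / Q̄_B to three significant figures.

Q̄_A / Q̄_B ≈ 1.39

— Configuration A (φ=+12.3°):
cos H₀ = −tan(+12.3°) tan(+30.300°) = -0.1274, H₀ = 1.6986 rad.
Bracket: H₀ sin φ sin δ + cos φ cos δ sin H₀ = 1.6986×0.21303×0.50453 + 0.97705×0.86340×0.99185 = 0.182566 + 0.836710 = 1.019276.
Q̄ = (S₀/π) × [bracket] = (903/π) × 1.019276 = 292.97 W/m².
— Configuration B (φ=+12.3°):
Solar declination: sin δ = sin ε · sin λ_s = sin 36.90° × sin 227.3° = -0.44126, so δ = -26.184°.
cos H₀ = −tan(+12.3°) tan(-26.184°) = 0.1072, H₀ = 1.4634 rad.
Bracket: H₀ sin φ sin δ + cos φ cos δ sin H₀ = 1.4634×0.21303×-0.44126 + 0.97705×0.89738×0.99424 = -0.137562 + 0.871735 = 0.734173.
Q̄ = (S₀/π) × [bracket] = (903/π) × 0.734173 = 211.03 W/m².
Ratio Q̄_A / Q̄_B = 292.97 / 211.03 = 1.388.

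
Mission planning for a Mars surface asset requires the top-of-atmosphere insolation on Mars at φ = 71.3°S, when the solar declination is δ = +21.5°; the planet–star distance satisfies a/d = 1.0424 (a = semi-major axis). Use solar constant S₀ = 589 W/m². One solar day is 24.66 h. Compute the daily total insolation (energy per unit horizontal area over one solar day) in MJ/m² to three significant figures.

0.00 MJ/m²

cos H₀ = −tan(-71.3°) tan(+21.500°) = 1.1638 ≥ 1 ⇒ polar night, H₀ = 0 and Q̄ = 0.
Inverse-square distance factor (a/d)² = 1.0424² = 1.086598.
Daily total = Q̄ × 24.66 h × 3600 s/h = 0.00 MJ/m².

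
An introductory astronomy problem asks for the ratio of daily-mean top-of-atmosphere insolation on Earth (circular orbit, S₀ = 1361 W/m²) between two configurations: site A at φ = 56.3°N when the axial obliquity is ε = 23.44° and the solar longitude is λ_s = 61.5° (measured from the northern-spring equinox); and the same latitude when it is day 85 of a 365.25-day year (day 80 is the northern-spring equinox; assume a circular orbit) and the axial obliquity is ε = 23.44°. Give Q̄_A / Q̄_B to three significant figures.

— Configuration A (φ=+56.3°):
Solar declination: sin δ = sin ε · sin λ_s = sin 23.44° × sin 61.5° = 0.34958, so δ = +20.462°.
cos H₀ = −tan(+56.3°) tan(+20.462°) = -0.5595, H₀ = 2.1646 rad.
Bracket: H₀ sin φ sin δ + cos φ cos δ sin H₀ = 2.1646×0.83195×0.34958 + 0.55484×0.93691×0.82885 = 0.629537 + 0.430865 = 1.060402.
Q̄ = (S₀/π) × [bracket] = (1361/π) × 1.060402 = 459.39 W/m².
— Configuration B (φ=+56.3°):
Solar longitude: λ_s = 360° × (85 − 80)/365.25 = 4.928°.
sin δ = sin 23.44° × sin 4.928° = 0.03417, so δ = +1.958°.
cos H₀ = −tan(+56.3°) tan(+1.958°) = -0.0513, H₀ = 1.6221 rad.
Bracket: H₀ sin φ sin δ + cos φ cos δ sin H₀ = 1.6221×0.83195×0.03417 + 0.55484×0.99942×0.99868 = 0.046113 + 0.553786 = 0.599899.
Q̄ = (S₀/π) × [bracket] = (1361/π) × 0.599899 = 259.89 W/m².
Ratio Q̄_A / Q̄_B = 459.39 / 259.89 = 1.768.

Q̄_A / Q̄_B ≈ 1.77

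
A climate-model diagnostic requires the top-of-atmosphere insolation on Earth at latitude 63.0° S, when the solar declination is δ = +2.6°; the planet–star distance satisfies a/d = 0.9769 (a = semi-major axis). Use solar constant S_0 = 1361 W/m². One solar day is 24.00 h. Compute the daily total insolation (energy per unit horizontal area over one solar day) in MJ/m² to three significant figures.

cos h₀ = −tan(-63.0°) tan(+2.600°) = 0.0891, h₀ = 1.4816 rad.
Bracket: h₀ sin ϕ sin δ + cos ϕ cos δ sin h₀ = 1.4816×-0.89101×0.04536 + 0.45399×0.99897×0.99602 = -0.059881 + 0.451717 = 0.391836.
Inverse-square distance factor (a/d)² = 0.9769² = 0.954334.
Q̄ = (S_0/π) × 0.954334 × [bracket] = (1361/π) × 0.954334 × 0.391836 = 162.00 W/m².
Daily total = Q̄ × 24.00 h × 3600 s/h = 162.00 × 24.00 × 3600 / 10⁶ = 14.00 MJ/m².

14.0 MJ/m²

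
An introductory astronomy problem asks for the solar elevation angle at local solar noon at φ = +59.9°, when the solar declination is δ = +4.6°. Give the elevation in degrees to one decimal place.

At local noon the hour angle is zero, so the zenith angle equals |φ − δ| = |+59.9° − (+4.600°)| = 55.300°.
Elevation = 90° − 55.300° = 34.7°.

34.7°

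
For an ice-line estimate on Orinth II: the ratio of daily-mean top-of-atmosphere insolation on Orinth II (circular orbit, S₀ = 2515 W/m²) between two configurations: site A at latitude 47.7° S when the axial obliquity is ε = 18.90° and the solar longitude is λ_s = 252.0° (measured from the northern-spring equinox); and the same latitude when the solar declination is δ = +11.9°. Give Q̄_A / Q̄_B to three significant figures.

Q̄_A / Q̄_B ≈ 2.38

— Configuration A (φ=-47.7°):
Solar declination: sin δ = sin ε · sin λ_s = sin 18.90° × sin 252.0° = -0.30806, so δ = -17.943°.
cos H₀ = −tan(-47.7°) tan(-17.943°) = -0.3559, H₀ = 1.9346 rad.
Bracket: H₀ sin φ sin δ + cos φ cos δ sin H₀ = 1.9346×-0.73963×-0.30806 + 0.67301×0.95137×0.93454 = 0.440799 + 0.598369 = 1.039168.
Q̄ = (S₀/π) × [bracket] = (2515/π) × 1.039168 = 831.91 W/m².
— Configuration B (φ=-47.7°):
cos H₀ = −tan(-47.7°) tan(+11.900°) = 0.2316, H₀ = 1.3371 rad.
Bracket: H₀ sin φ sin δ + cos φ cos δ sin H₀ = 1.3371×-0.73963×0.20620 + 0.67301×0.97851×0.97281 = -0.203923 + 0.640641 = 0.436718.
Q̄ = (S₀/π) × [bracket] = (2515/π) × 0.436718 = 349.61 W/m².
Ratio Q̄_A / Q̄_B = 831.91 / 349.61 = 2.380.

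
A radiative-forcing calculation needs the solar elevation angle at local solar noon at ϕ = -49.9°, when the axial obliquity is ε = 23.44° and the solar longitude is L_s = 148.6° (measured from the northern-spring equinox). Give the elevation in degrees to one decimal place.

Solar declination: sin δ = sin ε · sin L_s = sin 23.44° × sin 148.6° = 0.20725, so δ = +11.961°.
At local noon the hour angle is zero, so the zenith angle equals |ϕ − δ| = |-49.9° − (+11.961°)| = 61.861°.
Elevation = 90° − 61.861° = 28.1°.

28.1°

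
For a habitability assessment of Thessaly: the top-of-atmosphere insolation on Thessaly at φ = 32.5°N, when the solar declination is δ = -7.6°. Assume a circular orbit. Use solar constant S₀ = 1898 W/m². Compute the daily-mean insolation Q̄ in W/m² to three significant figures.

cos H₀ = −tan(+32.5°) tan(-7.600°) = 0.0850, H₀ = 1.4857 rad.
Bracket: H₀ sin φ sin δ + cos φ cos δ sin H₀ = 1.4857×0.53730×-0.13226 + 0.84339×0.99122×0.99638 = -0.105579 + 0.832959 = 0.727380.
Q̄ = (S₀/π) × [bracket] = (1898/π) × 0.727380 = 439.4 W/m².

Q̄ ≈ 439 W/m²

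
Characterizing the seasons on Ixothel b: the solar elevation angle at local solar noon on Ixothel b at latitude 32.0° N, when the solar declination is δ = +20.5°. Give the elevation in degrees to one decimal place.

78.5°

At local noon the hour angle is zero, so the zenith angle equals |φ − δ| = |+32.0° − (+20.500°)| = 11.500°.
Elevation = 90° − 11.500° = 78.5°.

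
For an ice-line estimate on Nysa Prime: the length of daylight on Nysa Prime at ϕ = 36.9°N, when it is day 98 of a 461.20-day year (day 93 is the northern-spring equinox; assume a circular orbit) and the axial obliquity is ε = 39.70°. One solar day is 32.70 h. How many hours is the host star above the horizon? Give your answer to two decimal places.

16.69 h

Solar longitude: L_s = 360° × (98 − 93)/461.20 = 3.903°.
sin δ = sin 39.70° × sin 3.903° = 0.04348, so δ = +2.492°.
cos h₀ = −tan ϕ · tan δ = −tan(+36.9°) × tan(+2.492°) = -0.0327, so h₀ = 1.6035 rad = 91.87°.
Daylight = 2h₀/(2π) × 32.70 h = (1.6035/π) × 32.70 = 16.69 h.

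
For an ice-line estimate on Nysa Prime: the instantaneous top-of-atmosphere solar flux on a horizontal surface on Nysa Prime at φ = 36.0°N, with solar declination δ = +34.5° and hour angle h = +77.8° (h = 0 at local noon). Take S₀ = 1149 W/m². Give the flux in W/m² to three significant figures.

544 W/m²

cos θ_z = sin φ sin δ + cos φ cos δ cos h = 0.332925 + 0.140897 = 0.473822.
Flux = S₀ · cos θ_z = 1149 × 0.473822 = 544.4 W/m².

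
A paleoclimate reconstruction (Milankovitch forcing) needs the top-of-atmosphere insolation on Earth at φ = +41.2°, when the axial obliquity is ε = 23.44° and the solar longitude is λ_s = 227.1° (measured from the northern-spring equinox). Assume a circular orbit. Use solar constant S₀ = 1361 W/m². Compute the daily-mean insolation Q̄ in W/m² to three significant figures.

Q̄ ≈ 192 W/m²

Solar declination: sin δ = sin ε · sin λ_s = sin 23.44° × sin 227.1° = -0.29140, so δ = -16.942°.
cos H₀ = −tan(+41.2°) tan(-16.942°) = 0.2667, H₀ = 1.3009 rad.
Bracket: H₀ sin φ sin δ + cos φ cos δ sin H₀ = 1.3009×0.65869×-0.29140 + 0.75241×0.95660×0.96379 = -0.249698 + 0.693693 = 0.443995.
Q̄ = (S₀/π) × [bracket] = (1361/π) × 0.443995 = 192.3 W/m².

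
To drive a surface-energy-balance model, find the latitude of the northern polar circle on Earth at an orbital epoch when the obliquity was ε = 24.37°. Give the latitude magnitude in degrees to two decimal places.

The polar circle is the lowest latitude that experiences at least one full rotation of continuous daylight at the northern-summer solstice; it lies at |φ| = 90° − ε = 90° − 24.37° = 65.63°.

65.63°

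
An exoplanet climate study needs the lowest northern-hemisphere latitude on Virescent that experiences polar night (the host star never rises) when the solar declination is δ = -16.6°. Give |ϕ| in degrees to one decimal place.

|ϕ| = 73.4°

Polar night requires cos h₀ = −tan ϕ tan δ ≥ 1, i.e. tan ϕ tan δ ≤ −1.
The boundary is |tan ϕ| · |tan δ| = 1, so |ϕ| = 90° − |δ| = 90° − 16.6° = 73.4° in the northern hemisphere.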